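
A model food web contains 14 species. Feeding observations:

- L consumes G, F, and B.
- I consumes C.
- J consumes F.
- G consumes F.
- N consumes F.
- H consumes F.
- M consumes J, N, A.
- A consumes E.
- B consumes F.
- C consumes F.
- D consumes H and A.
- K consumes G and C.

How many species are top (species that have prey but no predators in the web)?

5

Top species (has prey, but nothing eats it): I, M, L, K, D.
Count: 5.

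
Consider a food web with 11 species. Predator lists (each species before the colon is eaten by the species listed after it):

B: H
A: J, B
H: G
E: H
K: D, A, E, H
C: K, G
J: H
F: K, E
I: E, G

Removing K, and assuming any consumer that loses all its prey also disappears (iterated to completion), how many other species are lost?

Remove K.
Round 1: D (all prey gone), A (all prey gone) → extinct.
Round 2: J (all prey gone), B (all prey gone) → extinct.
No further losses. Total secondary extinctions: 4.

4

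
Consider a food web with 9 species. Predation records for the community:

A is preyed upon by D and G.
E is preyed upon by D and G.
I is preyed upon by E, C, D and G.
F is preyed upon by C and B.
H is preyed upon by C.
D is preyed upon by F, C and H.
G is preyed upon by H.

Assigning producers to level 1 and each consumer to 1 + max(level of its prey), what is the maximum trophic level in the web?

Producers (level 1): I, A.
I → E → D → F → B gives B level 5.
No species has a prey at level 5, so no species reaches level 6.

5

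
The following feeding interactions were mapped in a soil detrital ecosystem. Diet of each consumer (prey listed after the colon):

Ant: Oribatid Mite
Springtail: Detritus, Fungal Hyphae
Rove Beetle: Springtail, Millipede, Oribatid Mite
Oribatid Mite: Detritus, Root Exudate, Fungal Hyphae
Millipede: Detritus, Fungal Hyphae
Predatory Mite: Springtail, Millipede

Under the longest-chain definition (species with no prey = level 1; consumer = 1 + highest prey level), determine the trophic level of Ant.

Trophic level 3

Detritus has no prey (basal) → level 1.
Oribatid Mite eats Detritus (level 1); other prey at levels: Root Exudate 1, Fungal Hyphae 1 → level 2.
Ant eats Oribatid Mite → level 3.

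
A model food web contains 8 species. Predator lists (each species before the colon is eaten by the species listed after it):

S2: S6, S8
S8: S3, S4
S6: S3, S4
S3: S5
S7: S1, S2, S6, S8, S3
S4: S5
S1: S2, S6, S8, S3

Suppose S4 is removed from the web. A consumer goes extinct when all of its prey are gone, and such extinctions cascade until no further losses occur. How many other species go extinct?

0

Remove S4.
Every predator of it retains at least one other prey: S5 still has S3.
No consumer loses all prey, so no secondary extinctions occur.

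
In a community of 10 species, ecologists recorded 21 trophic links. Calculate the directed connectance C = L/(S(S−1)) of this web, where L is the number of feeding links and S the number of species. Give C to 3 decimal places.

The web has S = 10 species and L = 21 feeding links.
C = L / (S(S−1)) = 21 / 90 = 0.2333 ≈ 0.233.

C = 0.233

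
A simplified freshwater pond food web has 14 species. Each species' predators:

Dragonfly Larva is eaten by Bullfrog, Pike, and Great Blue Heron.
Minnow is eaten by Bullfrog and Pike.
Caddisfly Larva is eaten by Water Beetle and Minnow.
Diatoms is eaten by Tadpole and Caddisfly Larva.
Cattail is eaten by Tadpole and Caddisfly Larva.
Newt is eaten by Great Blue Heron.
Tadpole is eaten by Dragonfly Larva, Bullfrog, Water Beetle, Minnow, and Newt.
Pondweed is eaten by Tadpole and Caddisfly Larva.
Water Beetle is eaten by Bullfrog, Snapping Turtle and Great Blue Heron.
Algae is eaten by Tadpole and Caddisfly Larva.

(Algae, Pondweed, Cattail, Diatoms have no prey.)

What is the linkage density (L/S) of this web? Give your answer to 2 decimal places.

There are L = 24 links among S = 14 species.
L/S = 24/14 = 1.7143 ≈ 1.71.

L/S = 1.71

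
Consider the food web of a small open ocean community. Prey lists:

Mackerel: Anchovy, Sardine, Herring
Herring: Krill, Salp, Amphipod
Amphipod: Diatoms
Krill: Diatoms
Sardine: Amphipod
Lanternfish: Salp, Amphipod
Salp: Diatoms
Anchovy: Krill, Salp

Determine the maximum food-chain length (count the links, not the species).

One longest chain: Diatoms → Krill → Anchovy → Mackerel.
It has 4 species and 3 links.

3 links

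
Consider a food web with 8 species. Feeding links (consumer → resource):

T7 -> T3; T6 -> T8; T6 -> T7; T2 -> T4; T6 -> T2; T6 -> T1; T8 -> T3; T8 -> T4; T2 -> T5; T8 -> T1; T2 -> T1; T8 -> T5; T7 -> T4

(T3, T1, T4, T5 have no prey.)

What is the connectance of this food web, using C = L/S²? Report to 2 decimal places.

C = 0.20

The web has S = 8 species and L = 13 feeding links.
C = L / S² = 13 / 64 = 0.2031 ≈ 0.20.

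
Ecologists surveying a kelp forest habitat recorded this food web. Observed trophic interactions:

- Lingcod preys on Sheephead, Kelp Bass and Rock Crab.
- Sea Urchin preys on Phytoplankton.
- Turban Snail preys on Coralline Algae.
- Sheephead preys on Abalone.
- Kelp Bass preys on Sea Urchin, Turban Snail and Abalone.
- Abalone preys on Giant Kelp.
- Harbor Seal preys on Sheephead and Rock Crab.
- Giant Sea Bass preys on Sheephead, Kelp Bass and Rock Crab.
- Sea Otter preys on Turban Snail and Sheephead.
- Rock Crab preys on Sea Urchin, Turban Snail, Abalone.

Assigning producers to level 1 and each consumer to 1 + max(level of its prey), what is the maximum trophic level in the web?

4

Producers (level 1): Coralline Algae, Phytoplankton, Giant Kelp.
Giant Kelp → Abalone → Rock Crab → Harbor Seal gives Harbor Seal level 4.
No species has a prey at level 4, so no species reaches level 5.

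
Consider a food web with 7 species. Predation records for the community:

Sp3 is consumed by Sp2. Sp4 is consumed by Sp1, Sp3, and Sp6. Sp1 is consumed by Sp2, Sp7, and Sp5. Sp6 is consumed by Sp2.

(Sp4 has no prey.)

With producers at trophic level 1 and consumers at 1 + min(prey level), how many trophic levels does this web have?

3

Producers (level 1): Sp4.
Following each consumer down to its lowest-level prey: Sp4 → Sp6 → Sp2 (levels 1 through 3).
All prey of Sp2 (Sp6 2, Sp1 2, Sp3 2) are at level 2 or above, so Sp2 is at level 1 + 2 = 3.
Every consumer has at least one prey at level 2 or below, so none exceeds level 3.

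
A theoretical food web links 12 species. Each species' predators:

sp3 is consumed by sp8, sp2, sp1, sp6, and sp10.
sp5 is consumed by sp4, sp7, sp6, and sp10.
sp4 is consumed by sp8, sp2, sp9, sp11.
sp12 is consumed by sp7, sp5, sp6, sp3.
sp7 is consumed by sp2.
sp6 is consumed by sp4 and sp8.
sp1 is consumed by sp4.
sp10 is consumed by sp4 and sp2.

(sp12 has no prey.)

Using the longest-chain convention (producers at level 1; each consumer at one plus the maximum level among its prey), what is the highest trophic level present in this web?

5

Producers (level 1): sp12.
sp12 → sp5 → sp6 → sp4 → sp2 gives sp2 level 5.
No species has a prey at level 5, so no species reaches level 6.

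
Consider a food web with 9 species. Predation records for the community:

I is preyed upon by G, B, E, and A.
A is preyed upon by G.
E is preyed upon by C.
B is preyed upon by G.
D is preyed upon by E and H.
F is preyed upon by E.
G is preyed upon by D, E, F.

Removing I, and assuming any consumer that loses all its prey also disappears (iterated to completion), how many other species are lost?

8

Remove I.
Round 1: B (all prey gone), A (all prey gone) → extinct.
Round 2: G (all prey gone) → extinct.
Round 3: F (all prey gone), D (all prey gone) → extinct.
Round 4: H (all prey gone), E (all prey gone) → extinct.
Round 5: C (all prey gone) → extinct.
No further losses. Total secondary extinctions: 8.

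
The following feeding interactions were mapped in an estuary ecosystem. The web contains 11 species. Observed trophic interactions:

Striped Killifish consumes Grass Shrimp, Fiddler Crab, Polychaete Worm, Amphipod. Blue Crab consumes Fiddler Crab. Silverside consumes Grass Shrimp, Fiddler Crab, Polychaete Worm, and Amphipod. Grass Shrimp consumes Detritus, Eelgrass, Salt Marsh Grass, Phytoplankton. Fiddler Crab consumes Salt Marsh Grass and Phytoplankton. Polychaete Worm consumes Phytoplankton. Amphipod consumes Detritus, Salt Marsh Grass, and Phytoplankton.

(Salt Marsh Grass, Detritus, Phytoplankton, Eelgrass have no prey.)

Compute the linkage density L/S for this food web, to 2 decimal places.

There are L = 19 links among S = 11 species.
L/S = 19/11 = 1.7273 ≈ 1.73.

L/S = 1.73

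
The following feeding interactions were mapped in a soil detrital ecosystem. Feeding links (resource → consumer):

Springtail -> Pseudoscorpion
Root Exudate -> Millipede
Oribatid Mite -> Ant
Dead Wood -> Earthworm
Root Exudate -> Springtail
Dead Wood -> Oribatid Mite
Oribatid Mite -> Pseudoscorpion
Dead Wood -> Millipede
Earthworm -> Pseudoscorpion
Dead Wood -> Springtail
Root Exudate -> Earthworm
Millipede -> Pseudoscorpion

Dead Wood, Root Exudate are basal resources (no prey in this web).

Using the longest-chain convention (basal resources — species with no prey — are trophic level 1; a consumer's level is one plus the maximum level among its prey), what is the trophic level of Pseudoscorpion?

Trophic level 3

Dead Wood has no prey (basal) → level 1.
Springtail eats Dead Wood (level 1); other prey at levels: Root Exudate 1 → level 2.
Pseudoscorpion eats Springtail (level 2); other prey at levels: Earthworm 2, Oribatid Mite 2, Millipede 2 → level 3.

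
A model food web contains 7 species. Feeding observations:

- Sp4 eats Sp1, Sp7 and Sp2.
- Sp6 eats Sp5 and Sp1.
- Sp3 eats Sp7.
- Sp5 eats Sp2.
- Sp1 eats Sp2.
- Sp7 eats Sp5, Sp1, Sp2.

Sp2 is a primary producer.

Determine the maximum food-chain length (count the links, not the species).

One longest chain: Sp2 → Sp1 → Sp7 → Sp4.
It has 4 species and 3 links.

3 links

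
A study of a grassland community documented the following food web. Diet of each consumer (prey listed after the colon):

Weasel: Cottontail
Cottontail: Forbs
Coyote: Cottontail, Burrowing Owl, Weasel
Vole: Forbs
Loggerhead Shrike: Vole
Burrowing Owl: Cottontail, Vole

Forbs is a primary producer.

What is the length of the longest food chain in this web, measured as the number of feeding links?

One longest chain: Forbs → Cottontail → Burrowing Owl → Coyote.
It has 4 species and 3 links.

3 links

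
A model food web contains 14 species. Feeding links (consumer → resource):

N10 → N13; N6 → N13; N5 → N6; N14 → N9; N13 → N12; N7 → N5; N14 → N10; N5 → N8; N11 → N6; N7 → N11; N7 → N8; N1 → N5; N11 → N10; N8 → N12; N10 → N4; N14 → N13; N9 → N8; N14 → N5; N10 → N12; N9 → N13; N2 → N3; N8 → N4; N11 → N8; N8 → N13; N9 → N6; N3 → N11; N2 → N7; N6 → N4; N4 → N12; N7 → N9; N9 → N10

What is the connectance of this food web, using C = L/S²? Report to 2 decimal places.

The web has S = 14 species and L = 31 feeding links.
C = L / S² = 31 / 196 = 0.1582 ≈ 0.16.

C = 0.16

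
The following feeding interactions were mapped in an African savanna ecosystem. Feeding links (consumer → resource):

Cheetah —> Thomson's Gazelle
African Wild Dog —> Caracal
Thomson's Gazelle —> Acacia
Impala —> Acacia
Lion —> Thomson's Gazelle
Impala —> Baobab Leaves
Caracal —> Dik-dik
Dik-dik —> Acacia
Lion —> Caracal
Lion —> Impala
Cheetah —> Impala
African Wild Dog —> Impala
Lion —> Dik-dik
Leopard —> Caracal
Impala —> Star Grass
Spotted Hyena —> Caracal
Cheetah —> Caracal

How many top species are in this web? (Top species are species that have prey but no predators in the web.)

5

Top species (has prey, but nothing eats it): African Wild Dog, Cheetah, Leopard, Spotted Hyena, Lion.
Count: 5.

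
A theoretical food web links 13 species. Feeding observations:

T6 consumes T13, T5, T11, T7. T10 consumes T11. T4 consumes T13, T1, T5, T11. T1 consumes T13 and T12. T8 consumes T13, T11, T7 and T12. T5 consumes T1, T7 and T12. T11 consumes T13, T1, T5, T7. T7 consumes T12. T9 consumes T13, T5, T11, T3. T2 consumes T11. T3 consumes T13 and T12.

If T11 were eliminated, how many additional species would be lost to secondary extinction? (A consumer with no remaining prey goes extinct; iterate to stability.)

2

Remove T11.
Round 1: T10 (all prey gone), T2 (all prey gone) → extinct.
No further losses. Total secondary extinctions: 2.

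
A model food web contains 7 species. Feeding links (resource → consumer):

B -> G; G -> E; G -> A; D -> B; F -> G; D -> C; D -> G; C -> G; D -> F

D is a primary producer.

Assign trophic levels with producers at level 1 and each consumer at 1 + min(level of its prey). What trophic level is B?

D is a producer → level 1.
B eats D → level 2.

Trophic level 2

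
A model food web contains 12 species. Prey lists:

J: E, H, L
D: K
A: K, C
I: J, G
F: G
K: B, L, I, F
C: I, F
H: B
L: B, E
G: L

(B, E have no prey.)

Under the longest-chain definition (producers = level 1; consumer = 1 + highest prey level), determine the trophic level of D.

B is a producer → level 1.
H eats B → level 2.
J eats H (level 2); other prey at levels: E 1, L 2 → level 3.
I eats J (level 3); other prey at levels: G 3 → level 4.
K eats I (level 4); other prey at levels: B 1, L 2, F 4 → level 5.
D eats K → level 6.

Trophic level 6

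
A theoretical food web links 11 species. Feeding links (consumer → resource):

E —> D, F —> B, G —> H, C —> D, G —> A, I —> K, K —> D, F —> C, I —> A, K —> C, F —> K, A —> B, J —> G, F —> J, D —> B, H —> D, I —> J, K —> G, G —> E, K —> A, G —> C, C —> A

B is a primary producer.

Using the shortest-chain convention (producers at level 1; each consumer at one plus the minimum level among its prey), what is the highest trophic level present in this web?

4

Producers (level 1): B.
Following each consumer down to its lowest-level prey: B → A → G → J (levels 1 through 4).
All prey of J (G 3) are at level 3 or above, so J is at level 1 + 3 = 4.
Every consumer has at least one prey at level 3 or below, so none exceeds level 4.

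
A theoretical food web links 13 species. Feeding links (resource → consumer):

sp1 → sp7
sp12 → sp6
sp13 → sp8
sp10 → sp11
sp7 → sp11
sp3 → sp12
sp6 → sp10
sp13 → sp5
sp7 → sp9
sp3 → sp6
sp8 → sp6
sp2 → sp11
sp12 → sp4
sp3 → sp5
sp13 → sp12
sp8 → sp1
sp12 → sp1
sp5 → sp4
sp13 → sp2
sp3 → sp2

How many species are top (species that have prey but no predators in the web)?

Top species (has prey, but nothing eats it): sp4, sp9, sp11.
Count: 3.

3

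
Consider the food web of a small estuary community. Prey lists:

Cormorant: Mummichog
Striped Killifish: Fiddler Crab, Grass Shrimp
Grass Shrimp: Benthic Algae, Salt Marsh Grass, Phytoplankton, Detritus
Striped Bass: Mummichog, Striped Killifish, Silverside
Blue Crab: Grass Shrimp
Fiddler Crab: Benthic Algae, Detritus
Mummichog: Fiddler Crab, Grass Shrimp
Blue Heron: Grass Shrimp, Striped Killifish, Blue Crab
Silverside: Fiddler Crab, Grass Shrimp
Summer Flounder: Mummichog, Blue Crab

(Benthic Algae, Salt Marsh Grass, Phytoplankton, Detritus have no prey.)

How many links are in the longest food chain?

3 links

One longest chain: Benthic Algae → Fiddler Crab → Mummichog → Cormorant.
It has 4 species and 3 links.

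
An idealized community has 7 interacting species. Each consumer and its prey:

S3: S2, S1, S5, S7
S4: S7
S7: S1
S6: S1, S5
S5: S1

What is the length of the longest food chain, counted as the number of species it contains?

3 species

One longest chain: S1 → S7 → S4.
It has 3 species and 2 links.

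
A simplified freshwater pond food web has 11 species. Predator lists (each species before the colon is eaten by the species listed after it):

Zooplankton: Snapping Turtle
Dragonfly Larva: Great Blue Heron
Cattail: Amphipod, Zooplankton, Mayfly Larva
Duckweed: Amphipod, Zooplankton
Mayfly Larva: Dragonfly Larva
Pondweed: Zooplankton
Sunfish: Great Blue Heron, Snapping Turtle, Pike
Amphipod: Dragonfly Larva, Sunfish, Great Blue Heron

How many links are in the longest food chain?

One longest chain: Duckweed → Amphipod → Dragonfly Larva → Great Blue Heron.
It has 4 species and 3 links.

3 links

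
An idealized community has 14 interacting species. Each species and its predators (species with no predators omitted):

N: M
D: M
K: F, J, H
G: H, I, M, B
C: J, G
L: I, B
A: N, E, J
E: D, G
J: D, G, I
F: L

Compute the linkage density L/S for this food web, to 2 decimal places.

There are L = 22 links among S = 14 species.
L/S = 22/14 = 1.5714 ≈ 1.57.

L/S = 1.57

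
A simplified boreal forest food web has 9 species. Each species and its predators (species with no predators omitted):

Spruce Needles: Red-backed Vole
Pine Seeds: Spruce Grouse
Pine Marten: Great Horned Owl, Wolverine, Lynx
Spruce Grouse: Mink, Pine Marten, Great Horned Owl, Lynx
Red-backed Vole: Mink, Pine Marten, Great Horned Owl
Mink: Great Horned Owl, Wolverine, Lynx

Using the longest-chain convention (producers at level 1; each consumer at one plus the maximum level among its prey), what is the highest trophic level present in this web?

4

Producers (level 1): Spruce Needles, Pine Seeds.
Spruce Needles → Red-backed Vole → Mink → Great Horned Owl gives Great Horned Owl level 4.
No species has a prey at level 4, so no species reaches level 5.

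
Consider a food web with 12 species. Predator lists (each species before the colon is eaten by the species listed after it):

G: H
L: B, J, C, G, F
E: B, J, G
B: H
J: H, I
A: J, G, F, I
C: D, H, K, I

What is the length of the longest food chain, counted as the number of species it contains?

One longest chain: L → C → D.
It has 3 species and 2 links.

3 species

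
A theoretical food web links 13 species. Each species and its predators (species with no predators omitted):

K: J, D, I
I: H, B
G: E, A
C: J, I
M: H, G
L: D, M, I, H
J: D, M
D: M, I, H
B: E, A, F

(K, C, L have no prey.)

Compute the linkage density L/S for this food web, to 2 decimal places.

There are L = 23 links among S = 13 species.
L/S = 23/13 = 1.7692 ≈ 1.77.

L/S = 1.77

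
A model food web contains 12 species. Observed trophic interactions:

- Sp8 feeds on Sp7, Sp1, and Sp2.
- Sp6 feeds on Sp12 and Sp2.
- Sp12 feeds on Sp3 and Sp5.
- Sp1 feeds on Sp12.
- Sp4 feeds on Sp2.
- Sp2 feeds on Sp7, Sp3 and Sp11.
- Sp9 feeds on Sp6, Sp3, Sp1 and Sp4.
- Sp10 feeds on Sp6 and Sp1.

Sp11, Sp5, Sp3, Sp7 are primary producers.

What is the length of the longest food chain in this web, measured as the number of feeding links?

One longest chain: Sp5 → Sp12 → Sp1 → Sp8.
It has 4 species and 3 links.

3 links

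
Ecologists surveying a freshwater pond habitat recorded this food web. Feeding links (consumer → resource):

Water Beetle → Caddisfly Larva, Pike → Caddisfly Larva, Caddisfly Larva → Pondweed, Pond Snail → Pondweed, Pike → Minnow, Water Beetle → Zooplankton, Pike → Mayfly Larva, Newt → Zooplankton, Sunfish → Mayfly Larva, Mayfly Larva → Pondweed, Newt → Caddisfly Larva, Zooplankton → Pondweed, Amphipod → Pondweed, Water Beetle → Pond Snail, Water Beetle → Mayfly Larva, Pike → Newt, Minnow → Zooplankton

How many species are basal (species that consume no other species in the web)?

1

Basal species (no prey listed): Pondweed.
Count: 1.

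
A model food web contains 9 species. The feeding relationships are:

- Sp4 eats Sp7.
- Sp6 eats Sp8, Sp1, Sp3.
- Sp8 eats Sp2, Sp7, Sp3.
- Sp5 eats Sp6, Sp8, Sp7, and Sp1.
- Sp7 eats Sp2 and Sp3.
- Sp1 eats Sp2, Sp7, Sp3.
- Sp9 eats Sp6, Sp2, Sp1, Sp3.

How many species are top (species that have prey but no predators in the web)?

Top species (has prey, but nothing eats it): Sp4, Sp5, Sp9.
Count: 3.

3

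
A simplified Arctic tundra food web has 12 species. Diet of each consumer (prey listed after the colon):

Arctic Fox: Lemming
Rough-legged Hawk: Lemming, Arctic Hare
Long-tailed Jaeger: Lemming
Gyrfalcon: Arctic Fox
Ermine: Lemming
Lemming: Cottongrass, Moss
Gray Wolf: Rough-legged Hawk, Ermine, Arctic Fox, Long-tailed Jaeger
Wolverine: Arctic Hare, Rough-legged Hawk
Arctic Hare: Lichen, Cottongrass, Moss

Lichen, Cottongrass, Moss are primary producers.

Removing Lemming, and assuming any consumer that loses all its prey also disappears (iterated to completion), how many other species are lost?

4

Remove Lemming.
Round 1: Ermine (all prey gone), Arctic Fox (all prey gone), Long-tailed Jaeger (all prey gone) → extinct.
Round 2: Gyrfalcon (all prey gone) → extinct.
No further losses. Total secondary extinctions: 4.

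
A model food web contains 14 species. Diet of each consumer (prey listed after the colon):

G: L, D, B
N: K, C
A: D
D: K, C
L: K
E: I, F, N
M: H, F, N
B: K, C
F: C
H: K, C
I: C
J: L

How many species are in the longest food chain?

3 species

One longest chain: C → I → E.
It has 3 species and 2 links.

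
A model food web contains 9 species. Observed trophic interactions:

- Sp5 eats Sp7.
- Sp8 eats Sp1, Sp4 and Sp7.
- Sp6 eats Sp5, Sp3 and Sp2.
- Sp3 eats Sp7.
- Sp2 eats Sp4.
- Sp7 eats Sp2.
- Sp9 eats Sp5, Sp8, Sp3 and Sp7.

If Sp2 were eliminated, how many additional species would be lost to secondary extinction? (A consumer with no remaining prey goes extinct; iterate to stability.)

4

Remove Sp2.
Round 1: Sp7 (all prey gone) → extinct.
Round 2: Sp3 (all prey gone), Sp5 (all prey gone) → extinct.
Round 3: Sp6 (all prey gone) → extinct.
No further losses. Total secondary extinctions: 4.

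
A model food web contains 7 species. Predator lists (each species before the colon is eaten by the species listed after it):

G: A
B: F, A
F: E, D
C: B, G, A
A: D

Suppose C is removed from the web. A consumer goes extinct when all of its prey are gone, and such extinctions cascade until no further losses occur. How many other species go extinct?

Remove C.
Round 1: B (all prey gone), G (all prey gone) → extinct.
Round 2: F (all prey gone), A (all prey gone) → extinct.
Round 3: E (all prey gone), D (all prey gone) → extinct.
No further losses. Total secondary extinctions: 6.

6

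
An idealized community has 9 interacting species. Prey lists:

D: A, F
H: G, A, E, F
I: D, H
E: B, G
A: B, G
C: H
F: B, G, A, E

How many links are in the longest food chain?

4 links

One longest chain: B → A → F → D → I.
It has 5 species and 4 links.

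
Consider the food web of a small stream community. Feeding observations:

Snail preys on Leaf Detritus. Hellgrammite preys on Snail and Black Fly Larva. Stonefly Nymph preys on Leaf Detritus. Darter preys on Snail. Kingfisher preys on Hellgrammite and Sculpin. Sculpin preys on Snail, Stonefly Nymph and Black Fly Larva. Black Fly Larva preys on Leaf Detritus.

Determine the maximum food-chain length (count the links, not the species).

3 links

One longest chain: Leaf Detritus → Snail → Hellgrammite → Kingfisher.
It has 4 species and 3 links.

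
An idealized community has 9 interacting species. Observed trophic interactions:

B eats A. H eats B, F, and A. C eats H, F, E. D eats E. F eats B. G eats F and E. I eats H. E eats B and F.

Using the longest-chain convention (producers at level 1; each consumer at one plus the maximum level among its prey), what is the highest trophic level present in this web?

Producers (level 1): A.
A → B → F → H → I gives I level 5.
No species has a prey at level 5, so no species reaches level 6.

5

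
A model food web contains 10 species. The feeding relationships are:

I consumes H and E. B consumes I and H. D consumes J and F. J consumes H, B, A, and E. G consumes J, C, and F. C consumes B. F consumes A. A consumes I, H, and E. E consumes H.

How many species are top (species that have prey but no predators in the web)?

2

Top species (has prey, but nothing eats it): D, G.
Count: 2.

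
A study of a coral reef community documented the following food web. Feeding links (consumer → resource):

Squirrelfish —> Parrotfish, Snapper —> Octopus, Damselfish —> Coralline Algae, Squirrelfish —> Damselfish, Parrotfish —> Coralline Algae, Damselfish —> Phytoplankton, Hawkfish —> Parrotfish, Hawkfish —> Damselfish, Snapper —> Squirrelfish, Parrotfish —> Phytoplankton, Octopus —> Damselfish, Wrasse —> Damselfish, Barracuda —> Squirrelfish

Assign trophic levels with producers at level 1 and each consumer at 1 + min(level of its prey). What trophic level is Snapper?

Trophic level 4

Coralline Algae is a producer → level 1.
Damselfish eats Coralline Algae → level 2.
Octopus eats Damselfish → level 3.
Snapper eats Octopus → level 4.
No prey of Snapper is below level 3, so 4 is the minimum.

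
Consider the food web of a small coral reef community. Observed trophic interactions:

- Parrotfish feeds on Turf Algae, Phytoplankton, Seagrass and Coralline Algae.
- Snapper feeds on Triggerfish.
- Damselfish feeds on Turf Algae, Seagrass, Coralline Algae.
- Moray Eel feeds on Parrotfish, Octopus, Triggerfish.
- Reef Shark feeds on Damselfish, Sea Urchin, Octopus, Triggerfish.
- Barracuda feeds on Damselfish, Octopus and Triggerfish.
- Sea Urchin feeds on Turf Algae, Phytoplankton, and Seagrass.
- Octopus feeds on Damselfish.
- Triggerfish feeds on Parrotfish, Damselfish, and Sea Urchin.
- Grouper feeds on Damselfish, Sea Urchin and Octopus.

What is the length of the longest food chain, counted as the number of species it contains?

4 species

One longest chain: Phytoplankton → Parrotfish → Triggerfish → Moray Eel.
It has 4 species and 3 links.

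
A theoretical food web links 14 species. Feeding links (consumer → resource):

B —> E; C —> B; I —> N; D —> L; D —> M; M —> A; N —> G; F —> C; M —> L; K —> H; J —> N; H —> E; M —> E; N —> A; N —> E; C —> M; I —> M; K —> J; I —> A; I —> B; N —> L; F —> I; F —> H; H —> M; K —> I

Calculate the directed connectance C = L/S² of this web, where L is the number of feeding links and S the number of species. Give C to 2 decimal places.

C = 0.13

The web has S = 14 species and L = 25 feeding links.
C = L / S² = 25 / 196 = 0.1276 ≈ 0.13.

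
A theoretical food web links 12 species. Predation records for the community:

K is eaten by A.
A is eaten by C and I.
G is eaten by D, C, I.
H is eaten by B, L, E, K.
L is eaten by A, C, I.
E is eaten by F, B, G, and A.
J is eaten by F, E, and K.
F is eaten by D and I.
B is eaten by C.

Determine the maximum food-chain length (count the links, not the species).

3 links

One longest chain: J → E → G → C.
It has 4 species and 3 links.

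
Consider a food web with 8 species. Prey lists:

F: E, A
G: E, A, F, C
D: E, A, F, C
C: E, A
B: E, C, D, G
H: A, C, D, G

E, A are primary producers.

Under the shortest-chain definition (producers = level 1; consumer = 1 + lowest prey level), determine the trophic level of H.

A is a producer → level 1.
H eats A → level 2.

Trophic level 2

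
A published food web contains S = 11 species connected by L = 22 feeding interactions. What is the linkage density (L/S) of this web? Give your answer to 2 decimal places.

There are L = 22 links among S = 11 species.
L/S = 22/11 = 2.0000 ≈ 2.00.

L/S = 2.00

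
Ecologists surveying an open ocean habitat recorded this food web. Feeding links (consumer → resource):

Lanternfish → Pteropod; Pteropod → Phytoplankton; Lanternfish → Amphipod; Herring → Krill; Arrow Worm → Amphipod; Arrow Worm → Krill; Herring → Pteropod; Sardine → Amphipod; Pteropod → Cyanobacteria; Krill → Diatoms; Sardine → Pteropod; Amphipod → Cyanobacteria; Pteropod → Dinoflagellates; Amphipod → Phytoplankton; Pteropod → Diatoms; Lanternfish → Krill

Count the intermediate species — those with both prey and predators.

3

Intermediate species (has both prey and predators): Pteropod, Krill, Amphipod.
Count: 3.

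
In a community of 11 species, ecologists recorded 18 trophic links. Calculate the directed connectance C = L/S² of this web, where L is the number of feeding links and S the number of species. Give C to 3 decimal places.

C = 0.149

The web has S = 11 species and L = 18 feeding links.
C = L / S² = 18 / 121 = 0.1488 ≈ 0.149.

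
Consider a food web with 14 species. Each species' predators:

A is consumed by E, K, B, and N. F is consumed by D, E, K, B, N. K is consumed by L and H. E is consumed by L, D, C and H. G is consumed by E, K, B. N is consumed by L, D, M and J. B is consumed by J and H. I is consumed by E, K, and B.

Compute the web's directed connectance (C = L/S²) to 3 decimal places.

C = 0.138

The web has S = 14 species and L = 27 feeding links.
C = L / S² = 27 / 196 = 0.1378 ≈ 0.138.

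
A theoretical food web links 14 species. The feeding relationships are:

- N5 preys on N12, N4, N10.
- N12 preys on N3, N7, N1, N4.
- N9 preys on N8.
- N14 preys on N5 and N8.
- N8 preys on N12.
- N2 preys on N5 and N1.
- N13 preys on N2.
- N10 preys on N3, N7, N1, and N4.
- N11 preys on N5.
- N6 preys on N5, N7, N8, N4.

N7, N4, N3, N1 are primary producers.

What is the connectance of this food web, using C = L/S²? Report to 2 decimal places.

The web has S = 14 species and L = 23 feeding links.
C = L / S² = 23 / 196 = 0.1173 ≈ 0.12.

C = 0.12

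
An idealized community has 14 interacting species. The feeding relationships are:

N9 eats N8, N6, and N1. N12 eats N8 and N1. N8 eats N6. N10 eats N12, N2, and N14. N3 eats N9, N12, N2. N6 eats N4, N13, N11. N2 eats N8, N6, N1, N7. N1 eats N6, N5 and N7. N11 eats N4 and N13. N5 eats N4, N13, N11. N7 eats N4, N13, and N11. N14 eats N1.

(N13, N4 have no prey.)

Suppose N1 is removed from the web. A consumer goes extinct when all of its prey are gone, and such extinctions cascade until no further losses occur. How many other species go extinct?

1

Remove N1.
Round 1: N14 (all prey gone) → extinct.
No further losses. Total secondary extinctions: 1.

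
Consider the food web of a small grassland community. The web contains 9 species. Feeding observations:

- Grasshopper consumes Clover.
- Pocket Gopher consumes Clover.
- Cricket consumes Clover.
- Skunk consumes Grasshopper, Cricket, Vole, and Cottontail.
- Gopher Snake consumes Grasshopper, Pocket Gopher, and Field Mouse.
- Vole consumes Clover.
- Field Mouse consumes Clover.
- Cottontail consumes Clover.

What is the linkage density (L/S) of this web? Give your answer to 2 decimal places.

There are L = 13 links among S = 9 species.
L/S = 13/9 = 1.4444 ≈ 1.44.

L/S = 1.44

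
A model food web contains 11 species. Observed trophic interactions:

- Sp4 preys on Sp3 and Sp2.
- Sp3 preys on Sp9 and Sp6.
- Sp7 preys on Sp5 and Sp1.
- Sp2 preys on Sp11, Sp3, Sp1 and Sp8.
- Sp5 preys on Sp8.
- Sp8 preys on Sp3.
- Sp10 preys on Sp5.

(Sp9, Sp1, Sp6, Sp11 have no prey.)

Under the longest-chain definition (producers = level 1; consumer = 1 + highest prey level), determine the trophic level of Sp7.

Sp9 is a producer → level 1.
Sp3 eats Sp9 (level 1); other prey at levels: Sp6 1 → level 2.
Sp8 eats Sp3 → level 3.
Sp5 eats Sp8 → level 4.
Sp7 eats Sp5 (level 4); other prey at levels: Sp1 1 → level 5.

Trophic level 5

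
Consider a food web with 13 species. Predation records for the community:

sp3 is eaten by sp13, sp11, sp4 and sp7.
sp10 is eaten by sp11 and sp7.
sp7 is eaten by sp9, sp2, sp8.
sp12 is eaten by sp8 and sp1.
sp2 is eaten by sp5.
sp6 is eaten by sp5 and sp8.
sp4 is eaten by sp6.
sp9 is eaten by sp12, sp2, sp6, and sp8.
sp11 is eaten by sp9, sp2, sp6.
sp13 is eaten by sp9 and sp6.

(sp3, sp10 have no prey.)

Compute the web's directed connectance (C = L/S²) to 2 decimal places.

The web has S = 13 species and L = 24 feeding links.
C = L / S² = 24 / 169 = 0.1420 ≈ 0.14.

C = 0.14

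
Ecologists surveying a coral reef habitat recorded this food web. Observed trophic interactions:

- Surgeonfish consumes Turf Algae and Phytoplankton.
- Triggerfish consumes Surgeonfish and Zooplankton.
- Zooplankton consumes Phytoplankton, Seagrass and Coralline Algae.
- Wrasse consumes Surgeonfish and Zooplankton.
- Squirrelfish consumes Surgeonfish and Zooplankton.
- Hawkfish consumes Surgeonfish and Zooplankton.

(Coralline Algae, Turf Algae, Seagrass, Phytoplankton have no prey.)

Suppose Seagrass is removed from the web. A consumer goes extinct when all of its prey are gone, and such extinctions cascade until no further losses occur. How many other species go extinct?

Remove Seagrass.
Every predator of it retains at least one other prey: Zooplankton still has Coralline Algae, Phytoplankton.
No consumer loses all prey, so no secondary extinctions occur.

0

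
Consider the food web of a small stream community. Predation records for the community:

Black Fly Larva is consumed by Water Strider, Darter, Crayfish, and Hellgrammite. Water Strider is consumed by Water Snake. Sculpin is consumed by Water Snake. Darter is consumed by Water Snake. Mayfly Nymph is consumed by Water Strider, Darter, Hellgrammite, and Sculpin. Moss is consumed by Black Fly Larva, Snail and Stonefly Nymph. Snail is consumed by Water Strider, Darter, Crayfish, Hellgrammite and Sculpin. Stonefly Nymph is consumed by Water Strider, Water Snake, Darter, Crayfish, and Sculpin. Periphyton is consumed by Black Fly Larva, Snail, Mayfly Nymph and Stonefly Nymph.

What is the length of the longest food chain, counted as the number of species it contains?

One longest chain: Periphyton → Snail → Sculpin → Water Snake.
It has 4 species and 3 links.

4 species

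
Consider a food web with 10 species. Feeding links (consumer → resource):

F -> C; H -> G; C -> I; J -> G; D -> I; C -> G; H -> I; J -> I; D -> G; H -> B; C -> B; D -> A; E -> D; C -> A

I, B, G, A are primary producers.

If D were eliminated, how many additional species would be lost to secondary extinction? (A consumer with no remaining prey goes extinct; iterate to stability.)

1

Remove D.
Round 1: E (all prey gone) → extinct.
No further losses. Total secondary extinctions: 1.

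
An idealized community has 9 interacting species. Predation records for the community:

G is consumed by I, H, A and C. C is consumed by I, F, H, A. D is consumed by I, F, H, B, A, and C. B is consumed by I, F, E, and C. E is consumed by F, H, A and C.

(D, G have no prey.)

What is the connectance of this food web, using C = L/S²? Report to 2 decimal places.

The web has S = 9 species and L = 22 feeding links.
C = L / S² = 22 / 81 = 0.2716 ≈ 0.27.

C = 0.27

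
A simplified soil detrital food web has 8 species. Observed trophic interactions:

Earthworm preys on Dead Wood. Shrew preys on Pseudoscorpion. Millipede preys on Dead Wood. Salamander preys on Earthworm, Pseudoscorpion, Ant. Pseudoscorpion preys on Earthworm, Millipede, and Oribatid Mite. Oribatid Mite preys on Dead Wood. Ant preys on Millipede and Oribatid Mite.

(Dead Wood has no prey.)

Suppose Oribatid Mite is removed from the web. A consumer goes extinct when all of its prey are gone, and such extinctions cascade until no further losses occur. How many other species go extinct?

0

Remove Oribatid Mite.
Every predator of it retains at least one other prey: Ant still has Millipede; Pseudoscorpion still has Earthworm, Millipede.
No consumer loses all prey, so no secondary extinctions occur.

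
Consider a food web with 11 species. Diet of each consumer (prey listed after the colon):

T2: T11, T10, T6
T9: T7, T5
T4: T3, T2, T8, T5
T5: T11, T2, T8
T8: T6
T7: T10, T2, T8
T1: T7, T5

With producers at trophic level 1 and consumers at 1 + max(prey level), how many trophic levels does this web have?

4

Producers (level 1): T11, T3, T10, T6.
T11 → T2 → T7 → T1 gives T1 level 4.
No species has a prey at level 4, so no species reaches level 5.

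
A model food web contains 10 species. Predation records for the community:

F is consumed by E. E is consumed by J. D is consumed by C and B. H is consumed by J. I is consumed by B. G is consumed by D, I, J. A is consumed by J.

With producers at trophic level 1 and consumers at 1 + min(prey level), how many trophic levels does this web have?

Producers (level 1): H, A, G, F.
Following each consumer down to its lowest-level prey: G → I → B (levels 1 through 3).
All prey of B (I 2, D 2) are at level 2 or above, so B is at level 1 + 2 = 3.
Every consumer has at least one prey at level 2 or below, so none exceeds level 3.

3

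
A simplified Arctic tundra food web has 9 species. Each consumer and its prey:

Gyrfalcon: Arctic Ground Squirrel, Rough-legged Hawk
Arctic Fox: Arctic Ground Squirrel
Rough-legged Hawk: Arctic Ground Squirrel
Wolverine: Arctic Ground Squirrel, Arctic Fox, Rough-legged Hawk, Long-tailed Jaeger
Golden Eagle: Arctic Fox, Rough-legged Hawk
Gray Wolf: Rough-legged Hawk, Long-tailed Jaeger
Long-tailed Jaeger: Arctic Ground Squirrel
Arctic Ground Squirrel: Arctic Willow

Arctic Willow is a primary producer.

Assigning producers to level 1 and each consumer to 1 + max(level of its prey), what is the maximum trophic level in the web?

Producers (level 1): Arctic Willow.
Arctic Willow → Arctic Ground Squirrel → Arctic Fox → Golden Eagle gives Golden Eagle level 4.
No species has a prey at level 4, so no species reaches level 5.

4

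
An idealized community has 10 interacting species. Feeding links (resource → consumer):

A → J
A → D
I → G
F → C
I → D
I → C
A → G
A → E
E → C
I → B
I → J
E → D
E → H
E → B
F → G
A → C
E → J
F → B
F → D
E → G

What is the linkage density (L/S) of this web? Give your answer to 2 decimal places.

There are L = 20 links among S = 10 species.
L/S = 20/10 = 2.0000 ≈ 2.00.

L/S = 2.00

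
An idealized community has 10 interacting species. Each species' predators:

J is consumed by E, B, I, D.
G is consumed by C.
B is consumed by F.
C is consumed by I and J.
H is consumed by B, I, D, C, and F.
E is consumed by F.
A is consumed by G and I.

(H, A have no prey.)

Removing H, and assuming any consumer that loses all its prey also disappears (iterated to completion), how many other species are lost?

0

Remove H.
Every predator of it retains at least one other prey: C still has G; D still has J; I still has A, C, J; B still has J; F still has B, E.
No consumer loses all prey, so no secondary extinctions occur.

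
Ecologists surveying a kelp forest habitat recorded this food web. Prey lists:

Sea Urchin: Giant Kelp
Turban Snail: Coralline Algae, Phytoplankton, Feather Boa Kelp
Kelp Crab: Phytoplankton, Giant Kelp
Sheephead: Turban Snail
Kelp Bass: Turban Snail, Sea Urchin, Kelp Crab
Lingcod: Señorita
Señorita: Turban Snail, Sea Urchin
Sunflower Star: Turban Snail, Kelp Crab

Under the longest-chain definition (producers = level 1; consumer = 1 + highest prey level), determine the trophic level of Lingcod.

Trophic level 4

Coralline Algae is a producer → level 1.
Turban Snail eats Coralline Algae (level 1); other prey at levels: Phytoplankton 1, Feather Boa Kelp 1 → level 2.
Señorita eats Turban Snail (level 2); other prey at levels: Sea Urchin 2 → level 3.
Lingcod eats Señorita → level 4.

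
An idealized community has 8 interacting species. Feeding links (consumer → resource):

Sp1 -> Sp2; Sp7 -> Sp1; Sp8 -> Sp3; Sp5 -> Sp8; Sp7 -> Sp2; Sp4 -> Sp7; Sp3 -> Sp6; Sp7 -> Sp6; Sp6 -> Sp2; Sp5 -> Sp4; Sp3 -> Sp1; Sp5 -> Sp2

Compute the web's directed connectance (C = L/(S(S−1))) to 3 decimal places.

The web has S = 8 species and L = 12 feeding links.
C = L / (S(S−1)) = 12 / 56 = 0.2143 ≈ 0.214.

C = 0.214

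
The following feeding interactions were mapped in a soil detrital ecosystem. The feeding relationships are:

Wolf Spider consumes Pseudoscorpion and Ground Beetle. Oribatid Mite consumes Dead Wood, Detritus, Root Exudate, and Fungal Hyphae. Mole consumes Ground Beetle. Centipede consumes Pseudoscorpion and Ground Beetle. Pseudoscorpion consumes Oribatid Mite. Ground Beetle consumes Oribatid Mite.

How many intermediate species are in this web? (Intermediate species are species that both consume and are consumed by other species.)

Intermediate species (has both prey and predators): Oribatid Mite, Pseudoscorpion, Ground Beetle.
Count: 3.

3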